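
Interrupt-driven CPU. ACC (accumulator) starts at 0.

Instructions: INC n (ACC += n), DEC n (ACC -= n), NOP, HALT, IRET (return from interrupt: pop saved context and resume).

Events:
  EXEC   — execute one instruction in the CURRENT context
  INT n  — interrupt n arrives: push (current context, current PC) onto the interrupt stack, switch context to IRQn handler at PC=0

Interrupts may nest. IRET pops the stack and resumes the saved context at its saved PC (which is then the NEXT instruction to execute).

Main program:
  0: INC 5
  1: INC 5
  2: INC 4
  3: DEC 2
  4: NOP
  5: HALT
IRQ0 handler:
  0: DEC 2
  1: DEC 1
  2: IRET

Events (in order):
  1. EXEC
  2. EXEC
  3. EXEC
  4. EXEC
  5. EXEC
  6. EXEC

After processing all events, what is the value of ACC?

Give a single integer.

Event 1 (EXEC): [MAIN] PC=0: INC 5 -> ACC=5
Event 2 (EXEC): [MAIN] PC=1: INC 5 -> ACC=10
Event 3 (EXEC): [MAIN] PC=2: INC 4 -> ACC=14
Event 4 (EXEC): [MAIN] PC=3: DEC 2 -> ACC=12
Event 5 (EXEC): [MAIN] PC=4: NOP
Event 6 (EXEC): [MAIN] PC=5: HALT

Answer: 12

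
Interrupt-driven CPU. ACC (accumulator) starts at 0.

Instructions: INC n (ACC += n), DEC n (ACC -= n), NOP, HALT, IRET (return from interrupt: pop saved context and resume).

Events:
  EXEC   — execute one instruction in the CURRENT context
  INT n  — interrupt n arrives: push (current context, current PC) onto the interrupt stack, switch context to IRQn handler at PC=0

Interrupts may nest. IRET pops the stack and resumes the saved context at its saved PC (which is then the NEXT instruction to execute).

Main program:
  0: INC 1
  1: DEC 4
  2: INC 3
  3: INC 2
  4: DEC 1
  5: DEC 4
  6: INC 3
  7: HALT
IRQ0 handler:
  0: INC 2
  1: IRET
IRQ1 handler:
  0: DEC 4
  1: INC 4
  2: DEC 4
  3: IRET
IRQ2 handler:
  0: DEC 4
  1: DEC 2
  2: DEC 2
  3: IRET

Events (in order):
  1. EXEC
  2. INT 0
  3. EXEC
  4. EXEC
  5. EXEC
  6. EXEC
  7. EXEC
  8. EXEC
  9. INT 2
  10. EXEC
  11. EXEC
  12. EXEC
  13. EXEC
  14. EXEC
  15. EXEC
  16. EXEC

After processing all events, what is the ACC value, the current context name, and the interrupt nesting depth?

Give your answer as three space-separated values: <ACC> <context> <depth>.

Answer: -6 MAIN 0

Derivation:
Event 1 (EXEC): [MAIN] PC=0: INC 1 -> ACC=1
Event 2 (INT 0): INT 0 arrives: push (MAIN, PC=1), enter IRQ0 at PC=0 (depth now 1)
Event 3 (EXEC): [IRQ0] PC=0: INC 2 -> ACC=3
Event 4 (EXEC): [IRQ0] PC=1: IRET -> resume MAIN at PC=1 (depth now 0)
Event 5 (EXEC): [MAIN] PC=1: DEC 4 -> ACC=-1
Event 6 (EXEC): [MAIN] PC=2: INC 3 -> ACC=2
Event 7 (EXEC): [MAIN] PC=3: INC 2 -> ACC=4
Event 8 (EXEC): [MAIN] PC=4: DEC 1 -> ACC=3
Event 9 (INT 2): INT 2 arrives: push (MAIN, PC=5), enter IRQ2 at PC=0 (depth now 1)
Event 10 (EXEC): [IRQ2] PC=0: DEC 4 -> ACC=-1
Event 11 (EXEC): [IRQ2] PC=1: DEC 2 -> ACC=-3
Event 12 (EXEC): [IRQ2] PC=2: DEC 2 -> ACC=-5
Event 13 (EXEC): [IRQ2] PC=3: IRET -> resume MAIN at PC=5 (depth now 0)
Event 14 (EXEC): [MAIN] PC=5: DEC 4 -> ACC=-9
Event 15 (EXEC): [MAIN] PC=6: INC 3 -> ACC=-6
Event 16 (EXEC): [MAIN] PC=7: HALT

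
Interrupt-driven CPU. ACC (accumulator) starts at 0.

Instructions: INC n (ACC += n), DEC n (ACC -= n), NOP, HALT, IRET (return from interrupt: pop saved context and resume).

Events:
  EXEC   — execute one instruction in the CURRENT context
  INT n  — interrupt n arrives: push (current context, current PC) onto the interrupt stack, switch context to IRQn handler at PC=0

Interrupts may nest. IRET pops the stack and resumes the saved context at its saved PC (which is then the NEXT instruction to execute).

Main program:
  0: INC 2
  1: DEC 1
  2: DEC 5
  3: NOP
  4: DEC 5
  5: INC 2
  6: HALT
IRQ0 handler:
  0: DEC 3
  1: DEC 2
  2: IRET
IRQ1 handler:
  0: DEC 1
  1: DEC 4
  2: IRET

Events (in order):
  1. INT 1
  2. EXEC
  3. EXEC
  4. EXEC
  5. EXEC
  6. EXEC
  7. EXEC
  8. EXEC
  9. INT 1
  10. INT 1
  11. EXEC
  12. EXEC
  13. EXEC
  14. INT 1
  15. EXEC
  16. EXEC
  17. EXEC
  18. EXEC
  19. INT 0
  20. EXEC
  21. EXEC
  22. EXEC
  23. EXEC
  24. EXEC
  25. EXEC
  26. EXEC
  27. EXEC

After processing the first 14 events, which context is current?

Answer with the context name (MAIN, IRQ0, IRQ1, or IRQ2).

Event 1 (INT 1): INT 1 arrives: push (MAIN, PC=0), enter IRQ1 at PC=0 (depth now 1)
Event 2 (EXEC): [IRQ1] PC=0: DEC 1 -> ACC=-1
Event 3 (EXEC): [IRQ1] PC=1: DEC 4 -> ACC=-5
Event 4 (EXEC): [IRQ1] PC=2: IRET -> resume MAIN at PC=0 (depth now 0)
Event 5 (EXEC): [MAIN] PC=0: INC 2 -> ACC=-3
Event 6 (EXEC): [MAIN] PC=1: DEC 1 -> ACC=-4
Event 7 (EXEC): [MAIN] PC=2: DEC 5 -> ACC=-9
Event 8 (EXEC): [MAIN] PC=3: NOP
Event 9 (INT 1): INT 1 arrives: push (MAIN, PC=4), enter IRQ1 at PC=0 (depth now 1)
Event 10 (INT 1): INT 1 arrives: push (IRQ1, PC=0), enter IRQ1 at PC=0 (depth now 2)
Event 11 (EXEC): [IRQ1] PC=0: DEC 1 -> ACC=-10
Event 12 (EXEC): [IRQ1] PC=1: DEC 4 -> ACC=-14
Event 13 (EXEC): [IRQ1] PC=2: IRET -> resume IRQ1 at PC=0 (depth now 1)
Event 14 (INT 1): INT 1 arrives: push (IRQ1, PC=0), enter IRQ1 at PC=0 (depth now 2)

Answer: IRQ1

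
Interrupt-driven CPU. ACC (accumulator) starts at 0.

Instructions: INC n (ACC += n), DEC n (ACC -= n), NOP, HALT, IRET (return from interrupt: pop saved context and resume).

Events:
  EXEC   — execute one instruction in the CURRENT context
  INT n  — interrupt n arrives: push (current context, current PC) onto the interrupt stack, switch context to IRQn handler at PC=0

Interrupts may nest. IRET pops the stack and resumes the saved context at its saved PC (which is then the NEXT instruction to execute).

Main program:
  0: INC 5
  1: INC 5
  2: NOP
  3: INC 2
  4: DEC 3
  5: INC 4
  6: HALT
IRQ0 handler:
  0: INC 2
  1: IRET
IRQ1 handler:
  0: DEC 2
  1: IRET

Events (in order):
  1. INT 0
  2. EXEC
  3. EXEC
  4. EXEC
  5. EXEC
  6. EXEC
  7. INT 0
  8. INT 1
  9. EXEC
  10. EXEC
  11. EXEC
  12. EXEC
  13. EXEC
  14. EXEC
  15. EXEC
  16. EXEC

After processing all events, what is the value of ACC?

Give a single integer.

Answer: 15

Derivation:
Event 1 (INT 0): INT 0 arrives: push (MAIN, PC=0), enter IRQ0 at PC=0 (depth now 1)
Event 2 (EXEC): [IRQ0] PC=0: INC 2 -> ACC=2
Event 3 (EXEC): [IRQ0] PC=1: IRET -> resume MAIN at PC=0 (depth now 0)
Event 4 (EXEC): [MAIN] PC=0: INC 5 -> ACC=7
Event 5 (EXEC): [MAIN] PC=1: INC 5 -> ACC=12
Event 6 (EXEC): [MAIN] PC=2: NOP
Event 7 (INT 0): INT 0 arrives: push (MAIN, PC=3), enter IRQ0 at PC=0 (depth now 1)
Event 8 (INT 1): INT 1 arrives: push (IRQ0, PC=0), enter IRQ1 at PC=0 (depth now 2)
Event 9 (EXEC): [IRQ1] PC=0: DEC 2 -> ACC=10
Event 10 (EXEC): [IRQ1] PC=1: IRET -> resume IRQ0 at PC=0 (depth now 1)
Event 11 (EXEC): [IRQ0] PC=0: INC 2 -> ACC=12
Event 12 (EXEC): [IRQ0] PC=1: IRET -> resume MAIN at PC=3 (depth now 0)
Event 13 (EXEC): [MAIN] PC=3: INC 2 -> ACC=14
Event 14 (EXEC): [MAIN] PC=4: DEC 3 -> ACC=11
Event 15 (EXEC): [MAIN] PC=5: INC 4 -> ACC=15
Event 16 (EXEC): [MAIN] PC=6: HALT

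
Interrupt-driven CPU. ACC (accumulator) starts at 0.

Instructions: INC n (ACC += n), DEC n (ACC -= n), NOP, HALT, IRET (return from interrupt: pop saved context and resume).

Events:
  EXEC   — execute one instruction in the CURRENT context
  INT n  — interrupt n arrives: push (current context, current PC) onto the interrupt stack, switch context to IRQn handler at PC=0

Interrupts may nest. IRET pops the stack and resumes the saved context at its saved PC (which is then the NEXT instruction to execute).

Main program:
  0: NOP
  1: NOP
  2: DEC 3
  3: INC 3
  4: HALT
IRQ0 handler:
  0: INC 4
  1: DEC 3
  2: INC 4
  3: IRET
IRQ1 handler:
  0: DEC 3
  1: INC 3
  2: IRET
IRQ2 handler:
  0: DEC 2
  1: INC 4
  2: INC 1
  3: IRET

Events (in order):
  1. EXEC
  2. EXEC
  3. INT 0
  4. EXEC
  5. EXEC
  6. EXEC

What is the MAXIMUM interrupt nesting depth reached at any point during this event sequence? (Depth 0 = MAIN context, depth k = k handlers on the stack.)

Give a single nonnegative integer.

Event 1 (EXEC): [MAIN] PC=0: NOP [depth=0]
Event 2 (EXEC): [MAIN] PC=1: NOP [depth=0]
Event 3 (INT 0): INT 0 arrives: push (MAIN, PC=2), enter IRQ0 at PC=0 (depth now 1) [depth=1]
Event 4 (EXEC): [IRQ0] PC=0: INC 4 -> ACC=4 [depth=1]
Event 5 (EXEC): [IRQ0] PC=1: DEC 3 -> ACC=1 [depth=1]
Event 6 (EXEC): [IRQ0] PC=2: INC 4 -> ACC=5 [depth=1]
Max depth observed: 1

Answer: 1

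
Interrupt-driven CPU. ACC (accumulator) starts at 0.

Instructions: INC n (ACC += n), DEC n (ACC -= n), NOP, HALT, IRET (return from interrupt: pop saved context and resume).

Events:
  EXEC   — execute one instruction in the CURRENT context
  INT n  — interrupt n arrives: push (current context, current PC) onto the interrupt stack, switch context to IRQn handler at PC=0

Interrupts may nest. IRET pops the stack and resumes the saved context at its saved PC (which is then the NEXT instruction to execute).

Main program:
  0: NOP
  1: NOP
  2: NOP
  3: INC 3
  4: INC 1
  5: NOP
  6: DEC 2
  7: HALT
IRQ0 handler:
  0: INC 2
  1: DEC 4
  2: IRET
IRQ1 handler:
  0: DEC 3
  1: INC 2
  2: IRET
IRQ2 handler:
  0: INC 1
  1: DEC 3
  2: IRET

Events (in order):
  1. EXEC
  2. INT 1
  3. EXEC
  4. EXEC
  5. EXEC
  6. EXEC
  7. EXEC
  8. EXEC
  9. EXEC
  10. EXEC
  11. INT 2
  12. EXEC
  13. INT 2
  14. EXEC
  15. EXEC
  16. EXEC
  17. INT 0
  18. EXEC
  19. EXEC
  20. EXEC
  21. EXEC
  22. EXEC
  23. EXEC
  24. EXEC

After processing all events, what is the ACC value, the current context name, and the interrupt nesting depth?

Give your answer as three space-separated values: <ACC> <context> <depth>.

Event 1 (EXEC): [MAIN] PC=0: NOP
Event 2 (INT 1): INT 1 arrives: push (MAIN, PC=1), enter IRQ1 at PC=0 (depth now 1)
Event 3 (EXEC): [IRQ1] PC=0: DEC 3 -> ACC=-3
Event 4 (EXEC): [IRQ1] PC=1: INC 2 -> ACC=-1
Event 5 (EXEC): [IRQ1] PC=2: IRET -> resume MAIN at PC=1 (depth now 0)
Event 6 (EXEC): [MAIN] PC=1: NOP
Event 7 (EXEC): [MAIN] PC=2: NOP
Event 8 (EXEC): [MAIN] PC=3: INC 3 -> ACC=2
Event 9 (EXEC): [MAIN] PC=4: INC 1 -> ACC=3
Event 10 (EXEC): [MAIN] PC=5: NOP
Event 11 (INT 2): INT 2 arrives: push (MAIN, PC=6), enter IRQ2 at PC=0 (depth now 1)
Event 12 (EXEC): [IRQ2] PC=0: INC 1 -> ACC=4
Event 13 (INT 2): INT 2 arrives: push (IRQ2, PC=1), enter IRQ2 at PC=0 (depth now 2)
Event 14 (EXEC): [IRQ2] PC=0: INC 1 -> ACC=5
Event 15 (EXEC): [IRQ2] PC=1: DEC 3 -> ACC=2
Event 16 (EXEC): [IRQ2] PC=2: IRET -> resume IRQ2 at PC=1 (depth now 1)
Event 17 (INT 0): INT 0 arrives: push (IRQ2, PC=1), enter IRQ0 at PC=0 (depth now 2)
Event 18 (EXEC): [IRQ0] PC=0: INC 2 -> ACC=4
Event 19 (EXEC): [IRQ0] PC=1: DEC 4 -> ACC=0
Event 20 (EXEC): [IRQ0] PC=2: IRET -> resume IRQ2 at PC=1 (depth now 1)
Event 21 (EXEC): [IRQ2] PC=1: DEC 3 -> ACC=-3
Event 22 (EXEC): [IRQ2] PC=2: IRET -> resume MAIN at PC=6 (depth now 0)
Event 23 (EXEC): [MAIN] PC=6: DEC 2 -> ACC=-5
Event 24 (EXEC): [MAIN] PC=7: HALT

Answer: -5 MAIN 0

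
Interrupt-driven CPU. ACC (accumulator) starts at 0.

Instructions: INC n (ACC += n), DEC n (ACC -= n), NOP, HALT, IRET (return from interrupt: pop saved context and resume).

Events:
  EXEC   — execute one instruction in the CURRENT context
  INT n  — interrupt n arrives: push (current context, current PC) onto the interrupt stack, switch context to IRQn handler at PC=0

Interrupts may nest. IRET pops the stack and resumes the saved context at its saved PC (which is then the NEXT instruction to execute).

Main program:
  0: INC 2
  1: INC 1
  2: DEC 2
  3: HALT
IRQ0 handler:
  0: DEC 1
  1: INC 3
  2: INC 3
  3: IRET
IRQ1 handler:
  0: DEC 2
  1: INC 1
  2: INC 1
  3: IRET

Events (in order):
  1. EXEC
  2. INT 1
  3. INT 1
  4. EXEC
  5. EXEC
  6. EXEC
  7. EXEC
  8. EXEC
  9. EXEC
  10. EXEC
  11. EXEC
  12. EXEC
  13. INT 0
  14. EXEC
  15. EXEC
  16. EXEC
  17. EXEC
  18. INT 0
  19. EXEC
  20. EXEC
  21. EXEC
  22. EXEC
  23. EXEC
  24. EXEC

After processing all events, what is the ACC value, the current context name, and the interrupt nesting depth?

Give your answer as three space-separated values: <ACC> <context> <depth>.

Answer: 11 MAIN 0

Derivation:
Event 1 (EXEC): [MAIN] PC=0: INC 2 -> ACC=2
Event 2 (INT 1): INT 1 arrives: push (MAIN, PC=1), enter IRQ1 at PC=0 (depth now 1)
Event 3 (INT 1): INT 1 arrives: push (IRQ1, PC=0), enter IRQ1 at PC=0 (depth now 2)
Event 4 (EXEC): [IRQ1] PC=0: DEC 2 -> ACC=0
Event 5 (EXEC): [IRQ1] PC=1: INC 1 -> ACC=1
Event 6 (EXEC): [IRQ1] PC=2: INC 1 -> ACC=2
Event 7 (EXEC): [IRQ1] PC=3: IRET -> resume IRQ1 at PC=0 (depth now 1)
Event 8 (EXEC): [IRQ1] PC=0: DEC 2 -> ACC=0
Event 9 (EXEC): [IRQ1] PC=1: INC 1 -> ACC=1
Event 10 (EXEC): [IRQ1] PC=2: INC 1 -> ACC=2
Event 11 (EXEC): [IRQ1] PC=3: IRET -> resume MAIN at PC=1 (depth now 0)
Event 12 (EXEC): [MAIN] PC=1: INC 1 -> ACC=3
Event 13 (INT 0): INT 0 arrives: push (MAIN, PC=2), enter IRQ0 at PC=0 (depth now 1)
Event 14 (EXEC): [IRQ0] PC=0: DEC 1 -> ACC=2
Event 15 (EXEC): [IRQ0] PC=1: INC 3 -> ACC=5
Event 16 (EXEC): [IRQ0] PC=2: INC 3 -> ACC=8
Event 17 (EXEC): [IRQ0] PC=3: IRET -> resume MAIN at PC=2 (depth now 0)
Event 18 (INT 0): INT 0 arrives: push (MAIN, PC=2), enter IRQ0 at PC=0 (depth now 1)
Event 19 (EXEC): [IRQ0] PC=0: DEC 1 -> ACC=7
Event 20 (EXEC): [IRQ0] PC=1: INC 3 -> ACC=10
Event 21 (EXEC): [IRQ0] PC=2: INC 3 -> ACC=13
Event 22 (EXEC): [IRQ0] PC=3: IRET -> resume MAIN at PC=2 (depth now 0)
Event 23 (EXEC): [MAIN] PC=2: DEC 2 -> ACC=11
Event 24 (EXEC): [MAIN] PC=3: HALT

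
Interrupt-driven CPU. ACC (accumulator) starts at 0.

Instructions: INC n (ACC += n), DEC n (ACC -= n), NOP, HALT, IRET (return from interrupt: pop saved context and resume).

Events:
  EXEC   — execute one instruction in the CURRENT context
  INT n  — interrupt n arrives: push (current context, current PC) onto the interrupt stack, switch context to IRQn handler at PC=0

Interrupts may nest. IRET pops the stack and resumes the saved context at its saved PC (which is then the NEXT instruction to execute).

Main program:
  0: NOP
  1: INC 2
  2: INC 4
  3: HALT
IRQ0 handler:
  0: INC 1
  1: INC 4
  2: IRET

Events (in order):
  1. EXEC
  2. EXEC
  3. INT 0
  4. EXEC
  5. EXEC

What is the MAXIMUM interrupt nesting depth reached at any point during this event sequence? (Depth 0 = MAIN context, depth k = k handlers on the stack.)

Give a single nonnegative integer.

Answer: 1

Derivation:
Event 1 (EXEC): [MAIN] PC=0: NOP [depth=0]
Event 2 (EXEC): [MAIN] PC=1: INC 2 -> ACC=2 [depth=0]
Event 3 (INT 0): INT 0 arrives: push (MAIN, PC=2), enter IRQ0 at PC=0 (depth now 1) [depth=1]
Event 4 (EXEC): [IRQ0] PC=0: INC 1 -> ACC=3 [depth=1]
Event 5 (EXEC): [IRQ0] PC=1: INC 4 -> ACC=7 [depth=1]
Max depth observed: 1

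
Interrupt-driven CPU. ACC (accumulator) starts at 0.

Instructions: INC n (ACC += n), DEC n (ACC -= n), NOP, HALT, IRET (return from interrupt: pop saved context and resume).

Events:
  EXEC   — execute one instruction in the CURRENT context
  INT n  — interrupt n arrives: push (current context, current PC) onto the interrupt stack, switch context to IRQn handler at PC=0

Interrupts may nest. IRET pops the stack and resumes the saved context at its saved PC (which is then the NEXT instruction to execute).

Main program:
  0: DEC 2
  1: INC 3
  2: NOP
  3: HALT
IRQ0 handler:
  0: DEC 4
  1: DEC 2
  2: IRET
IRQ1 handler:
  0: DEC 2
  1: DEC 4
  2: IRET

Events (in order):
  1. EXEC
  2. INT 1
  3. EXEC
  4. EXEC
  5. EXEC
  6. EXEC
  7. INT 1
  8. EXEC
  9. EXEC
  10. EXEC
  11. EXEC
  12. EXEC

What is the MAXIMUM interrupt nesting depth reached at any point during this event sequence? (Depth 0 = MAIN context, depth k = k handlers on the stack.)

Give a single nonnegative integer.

Answer: 1

Derivation:
Event 1 (EXEC): [MAIN] PC=0: DEC 2 -> ACC=-2 [depth=0]
Event 2 (INT 1): INT 1 arrives: push (MAIN, PC=1), enter IRQ1 at PC=0 (depth now 1) [depth=1]
Event 3 (EXEC): [IRQ1] PC=0: DEC 2 -> ACC=-4 [depth=1]
Event 4 (EXEC): [IRQ1] PC=1: DEC 4 -> ACC=-8 [depth=1]
Event 5 (EXEC): [IRQ1] PC=2: IRET -> resume MAIN at PC=1 (depth now 0) [depth=0]
Event 6 (EXEC): [MAIN] PC=1: INC 3 -> ACC=-5 [depth=0]
Event 7 (INT 1): INT 1 arrives: push (MAIN, PC=2), enter IRQ1 at PC=0 (depth now 1) [depth=1]
Event 8 (EXEC): [IRQ1] PC=0: DEC 2 -> ACC=-7 [depth=1]
Event 9 (EXEC): [IRQ1] PC=1: DEC 4 -> ACC=-11 [depth=1]
Event 10 (EXEC): [IRQ1] PC=2: IRET -> resume MAIN at PC=2 (depth now 0) [depth=0]
Event 11 (EXEC): [MAIN] PC=2: NOP [depth=0]
Event 12 (EXEC): [MAIN] PC=3: HALT [depth=0]
Max depth observed: 1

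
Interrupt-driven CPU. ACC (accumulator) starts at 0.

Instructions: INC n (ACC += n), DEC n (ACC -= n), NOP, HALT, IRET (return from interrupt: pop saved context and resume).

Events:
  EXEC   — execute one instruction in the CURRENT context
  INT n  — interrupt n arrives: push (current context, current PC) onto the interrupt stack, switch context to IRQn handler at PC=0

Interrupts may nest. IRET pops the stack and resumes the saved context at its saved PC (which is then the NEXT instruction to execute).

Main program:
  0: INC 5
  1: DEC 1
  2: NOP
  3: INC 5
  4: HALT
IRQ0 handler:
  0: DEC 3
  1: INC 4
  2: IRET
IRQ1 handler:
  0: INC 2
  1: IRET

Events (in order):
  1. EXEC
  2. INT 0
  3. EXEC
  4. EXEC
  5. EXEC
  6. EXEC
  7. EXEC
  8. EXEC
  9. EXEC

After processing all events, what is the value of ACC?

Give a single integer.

Answer: 10

Derivation:
Event 1 (EXEC): [MAIN] PC=0: INC 5 -> ACC=5
Event 2 (INT 0): INT 0 arrives: push (MAIN, PC=1), enter IRQ0 at PC=0 (depth now 1)
Event 3 (EXEC): [IRQ0] PC=0: DEC 3 -> ACC=2
Event 4 (EXEC): [IRQ0] PC=1: INC 4 -> ACC=6
Event 5 (EXEC): [IRQ0] PC=2: IRET -> resume MAIN at PC=1 (depth now 0)
Event 6 (EXEC): [MAIN] PC=1: DEC 1 -> ACC=5
Event 7 (EXEC): [MAIN] PC=2: NOP
Event 8 (EXEC): [MAIN] PC=3: INC 5 -> ACC=10
Event 9 (EXEC): [MAIN] PC=4: HALT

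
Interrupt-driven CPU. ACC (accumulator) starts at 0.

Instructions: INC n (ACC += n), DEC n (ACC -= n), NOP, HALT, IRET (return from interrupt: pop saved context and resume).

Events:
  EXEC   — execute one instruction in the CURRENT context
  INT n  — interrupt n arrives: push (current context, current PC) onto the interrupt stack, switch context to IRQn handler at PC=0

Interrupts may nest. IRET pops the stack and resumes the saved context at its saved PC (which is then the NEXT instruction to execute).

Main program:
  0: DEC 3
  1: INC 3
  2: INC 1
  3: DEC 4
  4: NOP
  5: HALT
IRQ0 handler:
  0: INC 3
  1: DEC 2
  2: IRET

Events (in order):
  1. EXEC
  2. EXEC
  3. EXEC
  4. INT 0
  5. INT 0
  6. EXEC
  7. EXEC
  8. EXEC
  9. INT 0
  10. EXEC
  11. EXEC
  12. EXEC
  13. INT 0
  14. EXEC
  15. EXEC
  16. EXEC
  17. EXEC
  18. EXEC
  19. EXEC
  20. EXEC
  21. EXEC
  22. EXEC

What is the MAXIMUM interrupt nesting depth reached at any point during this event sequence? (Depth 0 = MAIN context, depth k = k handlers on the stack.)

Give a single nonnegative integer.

Event 1 (EXEC): [MAIN] PC=0: DEC 3 -> ACC=-3 [depth=0]
Event 2 (EXEC): [MAIN] PC=1: INC 3 -> ACC=0 [depth=0]
Event 3 (EXEC): [MAIN] PC=2: INC 1 -> ACC=1 [depth=0]
Event 4 (INT 0): INT 0 arrives: push (MAIN, PC=3), enter IRQ0 at PC=0 (depth now 1) [depth=1]
Event 5 (INT 0): INT 0 arrives: push (IRQ0, PC=0), enter IRQ0 at PC=0 (depth now 2) [depth=2]
Event 6 (EXEC): [IRQ0] PC=0: INC 3 -> ACC=4 [depth=2]
Event 7 (EXEC): [IRQ0] PC=1: DEC 2 -> ACC=2 [depth=2]
Event 8 (EXEC): [IRQ0] PC=2: IRET -> resume IRQ0 at PC=0 (depth now 1) [depth=1]
Event 9 (INT 0): INT 0 arrives: push (IRQ0, PC=0), enter IRQ0 at PC=0 (depth now 2) [depth=2]
Event 10 (EXEC): [IRQ0] PC=0: INC 3 -> ACC=5 [depth=2]
Event 11 (EXEC): [IRQ0] PC=1: DEC 2 -> ACC=3 [depth=2]
Event 12 (EXEC): [IRQ0] PC=2: IRET -> resume IRQ0 at PC=0 (depth now 1) [depth=1]
Event 13 (INT 0): INT 0 arrives: push (IRQ0, PC=0), enter IRQ0 at PC=0 (depth now 2) [depth=2]
Event 14 (EXEC): [IRQ0] PC=0: INC 3 -> ACC=6 [depth=2]
Event 15 (EXEC): [IRQ0] PC=1: DEC 2 -> ACC=4 [depth=2]
Event 16 (EXEC): [IRQ0] PC=2: IRET -> resume IRQ0 at PC=0 (depth now 1) [depth=1]
Event 17 (EXEC): [IRQ0] PC=0: INC 3 -> ACC=7 [depth=1]
Event 18 (EXEC): [IRQ0] PC=1: DEC 2 -> ACC=5 [depth=1]
Event 19 (EXEC): [IRQ0] PC=2: IRET -> resume MAIN at PC=3 (depth now 0) [depth=0]
Event 20 (EXEC): [MAIN] PC=3: DEC 4 -> ACC=1 [depth=0]
Event 21 (EXEC): [MAIN] PC=4: NOP [depth=0]
Event 22 (EXEC): [MAIN] PC=5: HALT [depth=0]
Max depth observed: 2

Answer: 2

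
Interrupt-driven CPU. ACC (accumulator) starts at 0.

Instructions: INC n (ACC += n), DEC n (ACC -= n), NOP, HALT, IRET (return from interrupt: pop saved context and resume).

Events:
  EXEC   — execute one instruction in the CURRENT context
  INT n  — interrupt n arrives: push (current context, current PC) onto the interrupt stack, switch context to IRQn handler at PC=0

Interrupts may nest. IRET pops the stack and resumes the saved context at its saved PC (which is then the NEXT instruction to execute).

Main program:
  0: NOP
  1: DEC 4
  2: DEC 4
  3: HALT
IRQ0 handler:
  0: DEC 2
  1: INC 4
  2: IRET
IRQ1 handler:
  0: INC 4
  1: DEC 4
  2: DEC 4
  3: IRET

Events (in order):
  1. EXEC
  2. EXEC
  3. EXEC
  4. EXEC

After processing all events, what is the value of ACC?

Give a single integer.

Answer: -8

Derivation:
Event 1 (EXEC): [MAIN] PC=0: NOP
Event 2 (EXEC): [MAIN] PC=1: DEC 4 -> ACC=-4
Event 3 (EXEC): [MAIN] PC=2: DEC 4 -> ACC=-8
Event 4 (EXEC): [MAIN] PC=3: HALT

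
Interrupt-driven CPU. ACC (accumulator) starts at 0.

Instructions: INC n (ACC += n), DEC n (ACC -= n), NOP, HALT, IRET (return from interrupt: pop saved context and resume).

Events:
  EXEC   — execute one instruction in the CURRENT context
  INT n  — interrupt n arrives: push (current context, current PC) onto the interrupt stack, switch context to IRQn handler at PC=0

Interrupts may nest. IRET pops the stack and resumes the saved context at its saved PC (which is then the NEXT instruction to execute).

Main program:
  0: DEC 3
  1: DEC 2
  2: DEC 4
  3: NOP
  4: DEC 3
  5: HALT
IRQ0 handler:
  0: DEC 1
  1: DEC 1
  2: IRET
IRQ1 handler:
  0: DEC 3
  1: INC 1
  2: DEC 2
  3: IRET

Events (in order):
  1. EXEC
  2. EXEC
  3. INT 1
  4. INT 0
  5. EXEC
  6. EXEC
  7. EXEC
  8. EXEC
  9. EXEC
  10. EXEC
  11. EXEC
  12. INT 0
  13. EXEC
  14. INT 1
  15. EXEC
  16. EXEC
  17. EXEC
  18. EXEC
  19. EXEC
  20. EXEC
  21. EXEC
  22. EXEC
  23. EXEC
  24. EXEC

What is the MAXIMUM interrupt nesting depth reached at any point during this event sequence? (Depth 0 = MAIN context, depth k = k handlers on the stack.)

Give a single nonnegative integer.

Event 1 (EXEC): [MAIN] PC=0: DEC 3 -> ACC=-3 [depth=0]
Event 2 (EXEC): [MAIN] PC=1: DEC 2 -> ACC=-5 [depth=0]
Event 3 (INT 1): INT 1 arrives: push (MAIN, PC=2), enter IRQ1 at PC=0 (depth now 1) [depth=1]
Event 4 (INT 0): INT 0 arrives: push (IRQ1, PC=0), enter IRQ0 at PC=0 (depth now 2) [depth=2]
Event 5 (EXEC): [IRQ0] PC=0: DEC 1 -> ACC=-6 [depth=2]
Event 6 (EXEC): [IRQ0] PC=1: DEC 1 -> ACC=-7 [depth=2]
Event 7 (EXEC): [IRQ0] PC=2: IRET -> resume IRQ1 at PC=0 (depth now 1) [depth=1]
Event 8 (EXEC): [IRQ1] PC=0: DEC 3 -> ACC=-10 [depth=1]
Event 9 (EXEC): [IRQ1] PC=1: INC 1 -> ACC=-9 [depth=1]
Event 10 (EXEC): [IRQ1] PC=2: DEC 2 -> ACC=-11 [depth=1]
Event 11 (EXEC): [IRQ1] PC=3: IRET -> resume MAIN at PC=2 (depth now 0) [depth=0]
Event 12 (INT 0): INT 0 arrives: push (MAIN, PC=2), enter IRQ0 at PC=0 (depth now 1) [depth=1]
Event 13 (EXEC): [IRQ0] PC=0: DEC 1 -> ACC=-12 [depth=1]
Event 14 (INT 1): INT 1 arrives: push (IRQ0, PC=1), enter IRQ1 at PC=0 (depth now 2) [depth=2]
Event 15 (EXEC): [IRQ1] PC=0: DEC 3 -> ACC=-15 [depth=2]
Event 16 (EXEC): [IRQ1] PC=1: INC 1 -> ACC=-14 [depth=2]
Event 17 (EXEC): [IRQ1] PC=2: DEC 2 -> ACC=-16 [depth=2]
Event 18 (EXEC): [IRQ1] PC=3: IRET -> resume IRQ0 at PC=1 (depth now 1) [depth=1]
Event 19 (EXEC): [IRQ0] PC=1: DEC 1 -> ACC=-17 [depth=1]
Event 20 (EXEC): [IRQ0] PC=2: IRET -> resume MAIN at PC=2 (depth now 0) [depth=0]
Event 21 (EXEC): [MAIN] PC=2: DEC 4 -> ACC=-21 [depth=0]
Event 22 (EXEC): [MAIN] PC=3: NOP [depth=0]
Event 23 (EXEC): [MAIN] PC=4: DEC 3 -> ACC=-24 [depth=0]
Event 24 (EXEC): [MAIN] PC=5: HALT [depth=0]
Max depth observed: 2

Answer: 2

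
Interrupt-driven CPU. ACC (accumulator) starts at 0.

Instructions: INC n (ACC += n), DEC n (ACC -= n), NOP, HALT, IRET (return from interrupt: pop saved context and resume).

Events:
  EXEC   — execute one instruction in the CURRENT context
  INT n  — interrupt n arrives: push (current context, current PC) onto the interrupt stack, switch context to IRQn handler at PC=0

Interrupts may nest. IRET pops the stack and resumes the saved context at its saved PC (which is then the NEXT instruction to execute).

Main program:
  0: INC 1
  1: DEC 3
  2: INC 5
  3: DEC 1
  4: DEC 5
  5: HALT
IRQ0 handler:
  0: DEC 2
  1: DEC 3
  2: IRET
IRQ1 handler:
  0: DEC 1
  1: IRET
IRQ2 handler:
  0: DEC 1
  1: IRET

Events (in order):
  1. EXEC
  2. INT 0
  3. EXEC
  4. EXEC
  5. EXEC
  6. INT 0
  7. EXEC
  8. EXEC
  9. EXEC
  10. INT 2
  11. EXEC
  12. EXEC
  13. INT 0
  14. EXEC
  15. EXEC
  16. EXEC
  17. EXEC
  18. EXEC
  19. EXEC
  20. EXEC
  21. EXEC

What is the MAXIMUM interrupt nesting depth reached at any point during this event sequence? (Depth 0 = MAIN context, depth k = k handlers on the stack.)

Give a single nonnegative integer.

Answer: 1

Derivation:
Event 1 (EXEC): [MAIN] PC=0: INC 1 -> ACC=1 [depth=0]
Event 2 (INT 0): INT 0 arrives: push (MAIN, PC=1), enter IRQ0 at PC=0 (depth now 1) [depth=1]
Event 3 (EXEC): [IRQ0] PC=0: DEC 2 -> ACC=-1 [depth=1]
Event 4 (EXEC): [IRQ0] PC=1: DEC 3 -> ACC=-4 [depth=1]
Event 5 (EXEC): [IRQ0] PC=2: IRET -> resume MAIN at PC=1 (depth now 0) [depth=0]
Event 6 (INT 0): INT 0 arrives: push (MAIN, PC=1), enter IRQ0 at PC=0 (depth now 1) [depth=1]
Event 7 (EXEC): [IRQ0] PC=0: DEC 2 -> ACC=-6 [depth=1]
Event 8 (EXEC): [IRQ0] PC=1: DEC 3 -> ACC=-9 [depth=1]
Event 9 (EXEC): [IRQ0] PC=2: IRET -> resume MAIN at PC=1 (depth now 0) [depth=0]
Event 10 (INT 2): INT 2 arrives: push (MAIN, PC=1), enter IRQ2 at PC=0 (depth now 1) [depth=1]
Event 11 (EXEC): [IRQ2] PC=0: DEC 1 -> ACC=-10 [depth=1]
Event 12 (EXEC): [IRQ2] PC=1: IRET -> resume MAIN at PC=1 (depth now 0) [depth=0]
Event 13 (INT 0): INT 0 arrives: push (MAIN, PC=1), enter IRQ0 at PC=0 (depth now 1) [depth=1]
Event 14 (EXEC): [IRQ0] PC=0: DEC 2 -> ACC=-12 [depth=1]
Event 15 (EXEC): [IRQ0] PC=1: DEC 3 -> ACC=-15 [depth=1]
Event 16 (EXEC): [IRQ0] PC=2: IRET -> resume MAIN at PC=1 (depth now 0) [depth=0]
Event 17 (EXEC): [MAIN] PC=1: DEC 3 -> ACC=-18 [depth=0]
Event 18 (EXEC): [MAIN] PC=2: INC 5 -> ACC=-13 [depth=0]
Event 19 (EXEC): [MAIN] PC=3: DEC 1 -> ACC=-14 [depth=0]
Event 20 (EXEC): [MAIN] PC=4: DEC 5 -> ACC=-19 [depth=0]
Event 21 (EXEC): [MAIN] PC=5: HALT [depth=0]
Max depth observed: 1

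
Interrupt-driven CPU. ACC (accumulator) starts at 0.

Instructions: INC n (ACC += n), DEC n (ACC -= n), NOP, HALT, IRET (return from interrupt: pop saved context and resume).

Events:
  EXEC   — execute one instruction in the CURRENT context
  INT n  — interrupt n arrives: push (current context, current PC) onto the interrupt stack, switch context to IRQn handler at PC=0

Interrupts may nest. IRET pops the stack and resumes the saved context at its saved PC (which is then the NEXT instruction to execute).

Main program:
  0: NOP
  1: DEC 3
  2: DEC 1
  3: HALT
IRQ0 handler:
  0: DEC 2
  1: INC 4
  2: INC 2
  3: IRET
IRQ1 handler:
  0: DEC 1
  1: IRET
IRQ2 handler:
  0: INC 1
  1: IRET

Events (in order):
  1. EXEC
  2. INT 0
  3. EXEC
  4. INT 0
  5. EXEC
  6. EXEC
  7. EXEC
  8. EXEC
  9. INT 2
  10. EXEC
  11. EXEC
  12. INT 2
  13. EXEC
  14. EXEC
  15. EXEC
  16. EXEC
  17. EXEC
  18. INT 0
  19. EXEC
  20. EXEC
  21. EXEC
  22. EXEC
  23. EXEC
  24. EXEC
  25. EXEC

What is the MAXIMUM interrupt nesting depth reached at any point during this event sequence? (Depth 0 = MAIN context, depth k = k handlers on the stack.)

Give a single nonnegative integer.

Answer: 2

Derivation:
Event 1 (EXEC): [MAIN] PC=0: NOP [depth=0]
Event 2 (INT 0): INT 0 arrives: push (MAIN, PC=1), enter IRQ0 at PC=0 (depth now 1) [depth=1]
Event 3 (EXEC): [IRQ0] PC=0: DEC 2 -> ACC=-2 [depth=1]
Event 4 (INT 0): INT 0 arrives: push (IRQ0, PC=1), enter IRQ0 at PC=0 (depth now 2) [depth=2]
Event 5 (EXEC): [IRQ0] PC=0: DEC 2 -> ACC=-4 [depth=2]
Event 6 (EXEC): [IRQ0] PC=1: INC 4 -> ACC=0 [depth=2]
Event 7 (EXEC): [IRQ0] PC=2: INC 2 -> ACC=2 [depth=2]
Event 8 (EXEC): [IRQ0] PC=3: IRET -> resume IRQ0 at PC=1 (depth now 1) [depth=1]
Event 9 (INT 2): INT 2 arrives: push (IRQ0, PC=1), enter IRQ2 at PC=0 (depth now 2) [depth=2]
Event 10 (EXEC): [IRQ2] PC=0: INC 1 -> ACC=3 [depth=2]
Event 11 (EXEC): [IRQ2] PC=1: IRET -> resume IRQ0 at PC=1 (depth now 1) [depth=1]
Event 12 (INT 2): INT 2 arrives: push (IRQ0, PC=1), enter IRQ2 at PC=0 (depth now 2) [depth=2]
Event 13 (EXEC): [IRQ2] PC=0: INC 1 -> ACC=4 [depth=2]
Event 14 (EXEC): [IRQ2] PC=1: IRET -> resume IRQ0 at PC=1 (depth now 1) [depth=1]
Event 15 (EXEC): [IRQ0] PC=1: INC 4 -> ACC=8 [depth=1]
Event 16 (EXEC): [IRQ0] PC=2: INC 2 -> ACC=10 [depth=1]
Event 17 (EXEC): [IRQ0] PC=3: IRET -> resume MAIN at PC=1 (depth now 0) [depth=0]
Event 18 (INT 0): INT 0 arrives: push (MAIN, PC=1), enter IRQ0 at PC=0 (depth now 1) [depth=1]
Event 19 (EXEC): [IRQ0] PC=0: DEC 2 -> ACC=8 [depth=1]
Event 20 (EXEC): [IRQ0] PC=1: INC 4 -> ACC=12 [depth=1]
Event 21 (EXEC): [IRQ0] PC=2: INC 2 -> ACC=14 [depth=1]
Event 22 (EXEC): [IRQ0] PC=3: IRET -> resume MAIN at PC=1 (depth now 0) [depth=0]
Event 23 (EXEC): [MAIN] PC=1: DEC 3 -> ACC=11 [depth=0]
Event 24 (EXEC): [MAIN] PC=2: DEC 1 -> ACC=10 [depth=0]
Event 25 (EXEC): [MAIN] PC=3: HALT [depth=0]
Max depth observed: 2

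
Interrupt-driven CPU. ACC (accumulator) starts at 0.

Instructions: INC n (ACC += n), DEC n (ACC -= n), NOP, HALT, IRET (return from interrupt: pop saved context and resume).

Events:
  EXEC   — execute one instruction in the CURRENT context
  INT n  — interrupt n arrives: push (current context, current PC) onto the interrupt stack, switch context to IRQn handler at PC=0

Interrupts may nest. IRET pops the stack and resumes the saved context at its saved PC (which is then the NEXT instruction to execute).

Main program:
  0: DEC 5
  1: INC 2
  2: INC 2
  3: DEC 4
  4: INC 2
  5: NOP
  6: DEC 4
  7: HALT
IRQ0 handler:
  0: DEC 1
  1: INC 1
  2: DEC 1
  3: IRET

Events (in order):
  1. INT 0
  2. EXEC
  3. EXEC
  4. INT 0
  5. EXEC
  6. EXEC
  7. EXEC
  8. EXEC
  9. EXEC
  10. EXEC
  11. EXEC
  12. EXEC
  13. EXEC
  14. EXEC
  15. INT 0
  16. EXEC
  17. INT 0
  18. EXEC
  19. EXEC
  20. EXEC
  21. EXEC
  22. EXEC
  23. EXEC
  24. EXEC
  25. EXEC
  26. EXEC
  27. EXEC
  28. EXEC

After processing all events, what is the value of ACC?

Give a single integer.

Answer: -11

Derivation:
Event 1 (INT 0): INT 0 arrives: push (MAIN, PC=0), enter IRQ0 at PC=0 (depth now 1)
Event 2 (EXEC): [IRQ0] PC=0: DEC 1 -> ACC=-1
Event 3 (EXEC): [IRQ0] PC=1: INC 1 -> ACC=0
Event 4 (INT 0): INT 0 arrives: push (IRQ0, PC=2), enter IRQ0 at PC=0 (depth now 2)
Event 5 (EXEC): [IRQ0] PC=0: DEC 1 -> ACC=-1
Event 6 (EXEC): [IRQ0] PC=1: INC 1 -> ACC=0
Event 7 (EXEC): [IRQ0] PC=2: DEC 1 -> ACC=-1
Event 8 (EXEC): [IRQ0] PC=3: IRET -> resume IRQ0 at PC=2 (depth now 1)
Event 9 (EXEC): [IRQ0] PC=2: DEC 1 -> ACC=-2
Event 10 (EXEC): [IRQ0] PC=3: IRET -> resume MAIN at PC=0 (depth now 0)
Event 11 (EXEC): [MAIN] PC=0: DEC 5 -> ACC=-7
Event 12 (EXEC): [MAIN] PC=1: INC 2 -> ACC=-5
Event 13 (EXEC): [MAIN] PC=2: INC 2 -> ACC=-3
Event 14 (EXEC): [MAIN] PC=3: DEC 4 -> ACC=-7
Event 15 (INT 0): INT 0 arrives: push (MAIN, PC=4), enter IRQ0 at PC=0 (depth now 1)
Event 16 (EXEC): [IRQ0] PC=0: DEC 1 -> ACC=-8
Event 17 (INT 0): INT 0 arrives: push (IRQ0, PC=1), enter IRQ0 at PC=0 (depth now 2)
Event 18 (EXEC): [IRQ0] PC=0: DEC 1 -> ACC=-9
Event 19 (EXEC): [IRQ0] PC=1: INC 1 -> ACC=-8
Event 20 (EXEC): [IRQ0] PC=2: DEC 1 -> ACC=-9
Event 21 (EXEC): [IRQ0] PC=3: IRET -> resume IRQ0 at PC=1 (depth now 1)
Event 22 (EXEC): [IRQ0] PC=1: INC 1 -> ACC=-8
Event 23 (EXEC): [IRQ0] PC=2: DEC 1 -> ACC=-9
Event 24 (EXEC): [IRQ0] PC=3: IRET -> resume MAIN at PC=4 (depth now 0)
Event 25 (EXEC): [MAIN] PC=4: INC 2 -> ACC=-7
Event 26 (EXEC): [MAIN] PC=5: NOP
Event 27 (EXEC): [MAIN] PC=6: DEC 4 -> ACC=-11
Event 28 (EXEC): [MAIN] PC=7: HALT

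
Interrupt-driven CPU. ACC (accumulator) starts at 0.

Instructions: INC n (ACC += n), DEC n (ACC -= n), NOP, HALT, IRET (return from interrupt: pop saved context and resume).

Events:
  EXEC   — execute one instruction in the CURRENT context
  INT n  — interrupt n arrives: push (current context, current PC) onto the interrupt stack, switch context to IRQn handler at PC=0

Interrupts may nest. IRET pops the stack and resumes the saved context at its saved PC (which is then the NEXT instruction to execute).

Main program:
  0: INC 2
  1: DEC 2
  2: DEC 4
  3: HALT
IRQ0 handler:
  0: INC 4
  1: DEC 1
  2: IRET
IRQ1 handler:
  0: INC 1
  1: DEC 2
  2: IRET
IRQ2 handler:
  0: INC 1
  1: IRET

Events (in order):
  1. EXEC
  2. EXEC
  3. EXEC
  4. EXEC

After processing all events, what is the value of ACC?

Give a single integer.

Answer: -4

Derivation:
Event 1 (EXEC): [MAIN] PC=0: INC 2 -> ACC=2
Event 2 (EXEC): [MAIN] PC=1: DEC 2 -> ACC=0
Event 3 (EXEC): [MAIN] PC=2: DEC 4 -> ACC=-4
Event 4 (EXEC): [MAIN] PC=3: HALT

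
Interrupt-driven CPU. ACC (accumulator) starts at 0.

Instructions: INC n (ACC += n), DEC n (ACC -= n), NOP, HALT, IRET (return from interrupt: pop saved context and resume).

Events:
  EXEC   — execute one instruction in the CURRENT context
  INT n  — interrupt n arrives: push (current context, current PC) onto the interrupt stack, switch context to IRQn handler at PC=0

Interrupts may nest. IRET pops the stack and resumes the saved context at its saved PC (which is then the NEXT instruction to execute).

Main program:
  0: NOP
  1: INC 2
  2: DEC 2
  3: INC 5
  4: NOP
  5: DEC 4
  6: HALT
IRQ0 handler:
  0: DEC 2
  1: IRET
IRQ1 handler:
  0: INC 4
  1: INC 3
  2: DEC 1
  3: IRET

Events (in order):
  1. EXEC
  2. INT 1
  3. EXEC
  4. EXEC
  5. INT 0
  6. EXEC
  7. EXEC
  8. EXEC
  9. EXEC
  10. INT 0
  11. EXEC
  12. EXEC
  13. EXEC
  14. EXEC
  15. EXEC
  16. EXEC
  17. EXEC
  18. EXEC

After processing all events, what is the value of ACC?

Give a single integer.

Answer: 3

Derivation:
Event 1 (EXEC): [MAIN] PC=0: NOP
Event 2 (INT 1): INT 1 arrives: push (MAIN, PC=1), enter IRQ1 at PC=0 (depth now 1)
Event 3 (EXEC): [IRQ1] PC=0: INC 4 -> ACC=4
Event 4 (EXEC): [IRQ1] PC=1: INC 3 -> ACC=7
Event 5 (INT 0): INT 0 arrives: push (IRQ1, PC=2), enter IRQ0 at PC=0 (depth now 2)
Event 6 (EXEC): [IRQ0] PC=0: DEC 2 -> ACC=5
Event 7 (EXEC): [IRQ0] PC=1: IRET -> resume IRQ1 at PC=2 (depth now 1)
Event 8 (EXEC): [IRQ1] PC=2: DEC 1 -> ACC=4
Event 9 (EXEC): [IRQ1] PC=3: IRET -> resume MAIN at PC=1 (depth now 0)
Event 10 (INT 0): INT 0 arrives: push (MAIN, PC=1), enter IRQ0 at PC=0 (depth now 1)
Event 11 (EXEC): [IRQ0] PC=0: DEC 2 -> ACC=2
Event 12 (EXEC): [IRQ0] PC=1: IRET -> resume MAIN at PC=1 (depth now 0)
Event 13 (EXEC): [MAIN] PC=1: INC 2 -> ACC=4
Event 14 (EXEC): [MAIN] PC=2: DEC 2 -> ACC=2
Event 15 (EXEC): [MAIN] PC=3: INC 5 -> ACC=7
Event 16 (EXEC): [MAIN] PC=4: NOP
Event 17 (EXEC): [MAIN] PC=5: DEC 4 -> ACC=3
Event 18 (EXEC): [MAIN] PC=6: HALT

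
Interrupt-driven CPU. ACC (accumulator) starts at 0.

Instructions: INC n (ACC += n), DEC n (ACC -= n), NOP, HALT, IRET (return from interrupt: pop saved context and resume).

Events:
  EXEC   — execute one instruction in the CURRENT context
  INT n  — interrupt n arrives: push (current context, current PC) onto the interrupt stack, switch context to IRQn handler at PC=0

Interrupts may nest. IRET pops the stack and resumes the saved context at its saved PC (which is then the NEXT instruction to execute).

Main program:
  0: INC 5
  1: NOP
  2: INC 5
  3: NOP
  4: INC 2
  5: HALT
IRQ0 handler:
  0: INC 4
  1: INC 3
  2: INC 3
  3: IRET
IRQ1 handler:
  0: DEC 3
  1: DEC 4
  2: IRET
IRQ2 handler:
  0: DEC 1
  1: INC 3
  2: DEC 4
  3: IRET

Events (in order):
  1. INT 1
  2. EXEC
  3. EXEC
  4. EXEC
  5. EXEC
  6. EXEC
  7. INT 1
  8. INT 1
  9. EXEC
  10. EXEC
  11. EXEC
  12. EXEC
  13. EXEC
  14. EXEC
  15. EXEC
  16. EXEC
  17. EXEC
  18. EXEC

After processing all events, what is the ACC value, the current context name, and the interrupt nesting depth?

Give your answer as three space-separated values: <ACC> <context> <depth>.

Event 1 (INT 1): INT 1 arrives: push (MAIN, PC=0), enter IRQ1 at PC=0 (depth now 1)
Event 2 (EXEC): [IRQ1] PC=0: DEC 3 -> ACC=-3
Event 3 (EXEC): [IRQ1] PC=1: DEC 4 -> ACC=-7
Event 4 (EXEC): [IRQ1] PC=2: IRET -> resume MAIN at PC=0 (depth now 0)
Event 5 (EXEC): [MAIN] PC=0: INC 5 -> ACC=-2
Event 6 (EXEC): [MAIN] PC=1: NOP
Event 7 (INT 1): INT 1 arrives: push (MAIN, PC=2), enter IRQ1 at PC=0 (depth now 1)
Event 8 (INT 1): INT 1 arrives: push (IRQ1, PC=0), enter IRQ1 at PC=0 (depth now 2)
Event 9 (EXEC): [IRQ1] PC=0: DEC 3 -> ACC=-5
Event 10 (EXEC): [IRQ1] PC=1: DEC 4 -> ACC=-9
Event 11 (EXEC): [IRQ1] PC=2: IRET -> resume IRQ1 at PC=0 (depth now 1)
Event 12 (EXEC): [IRQ1] PC=0: DEC 3 -> ACC=-12
Event 13 (EXEC): [IRQ1] PC=1: DEC 4 -> ACC=-16
Event 14 (EXEC): [IRQ1] PC=2: IRET -> resume MAIN at PC=2 (depth now 0)
Event 15 (EXEC): [MAIN] PC=2: INC 5 -> ACC=-11
Event 16 (EXEC): [MAIN] PC=3: NOP
Event 17 (EXEC): [MAIN] PC=4: INC 2 -> ACC=-9
Event 18 (EXEC): [MAIN] PC=5: HALT

Answer: -9 MAIN 0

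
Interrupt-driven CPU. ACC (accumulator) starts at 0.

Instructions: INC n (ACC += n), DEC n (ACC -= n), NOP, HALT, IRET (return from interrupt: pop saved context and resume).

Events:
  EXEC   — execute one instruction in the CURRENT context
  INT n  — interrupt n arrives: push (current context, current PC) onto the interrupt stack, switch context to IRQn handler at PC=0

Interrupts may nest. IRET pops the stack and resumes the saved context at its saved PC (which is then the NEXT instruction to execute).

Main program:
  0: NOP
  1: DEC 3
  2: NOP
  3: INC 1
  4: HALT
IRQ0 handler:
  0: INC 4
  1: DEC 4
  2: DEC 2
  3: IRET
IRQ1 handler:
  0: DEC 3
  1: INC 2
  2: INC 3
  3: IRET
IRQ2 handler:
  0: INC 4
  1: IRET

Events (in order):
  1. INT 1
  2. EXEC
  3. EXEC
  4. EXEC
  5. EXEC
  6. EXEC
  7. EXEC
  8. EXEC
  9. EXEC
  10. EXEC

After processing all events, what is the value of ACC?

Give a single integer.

Answer: 0

Derivation:
Event 1 (INT 1): INT 1 arrives: push (MAIN, PC=0), enter IRQ1 at PC=0 (depth now 1)
Event 2 (EXEC): [IRQ1] PC=0: DEC 3 -> ACC=-3
Event 3 (EXEC): [IRQ1] PC=1: INC 2 -> ACC=-1
Event 4 (EXEC): [IRQ1] PC=2: INC 3 -> ACC=2
Event 5 (EXEC): [IRQ1] PC=3: IRET -> resume MAIN at PC=0 (depth now 0)
Event 6 (EXEC): [MAIN] PC=0: NOP
Event 7 (EXEC): [MAIN] PC=1: DEC 3 -> ACC=-1
Event 8 (EXEC): [MAIN] PC=2: NOP
Event 9 (EXEC): [MAIN] PC=3: INC 1 -> ACC=0
Event 10 (EXEC): [MAIN] PC=4: HALT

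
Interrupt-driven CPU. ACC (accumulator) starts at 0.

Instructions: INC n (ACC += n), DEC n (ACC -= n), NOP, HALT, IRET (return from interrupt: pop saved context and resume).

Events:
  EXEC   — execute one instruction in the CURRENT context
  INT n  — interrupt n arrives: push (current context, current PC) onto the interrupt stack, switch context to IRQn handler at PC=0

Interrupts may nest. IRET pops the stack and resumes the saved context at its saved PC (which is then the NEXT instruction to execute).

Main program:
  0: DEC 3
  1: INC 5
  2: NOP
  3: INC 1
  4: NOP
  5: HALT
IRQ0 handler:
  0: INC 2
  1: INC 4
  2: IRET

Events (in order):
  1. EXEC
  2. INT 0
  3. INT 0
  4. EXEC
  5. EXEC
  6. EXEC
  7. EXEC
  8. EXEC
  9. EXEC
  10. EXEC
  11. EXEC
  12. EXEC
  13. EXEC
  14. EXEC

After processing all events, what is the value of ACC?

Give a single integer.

Answer: 15

Derivation:
Event 1 (EXEC): [MAIN] PC=0: DEC 3 -> ACC=-3
Event 2 (INT 0): INT 0 arrives: push (MAIN, PC=1), enter IRQ0 at PC=0 (depth now 1)
Event 3 (INT 0): INT 0 arrives: push (IRQ0, PC=0), enter IRQ0 at PC=0 (depth now 2)
Event 4 (EXEC): [IRQ0] PC=0: INC 2 -> ACC=-1
Event 5 (EXEC): [IRQ0] PC=1: INC 4 -> ACC=3
Event 6 (EXEC): [IRQ0] PC=2: IRET -> resume IRQ0 at PC=0 (depth now 1)
Event 7 (EXEC): [IRQ0] PC=0: INC 2 -> ACC=5
Event 8 (EXEC): [IRQ0] PC=1: INC 4 -> ACC=9
Event 9 (EXEC): [IRQ0] PC=2: IRET -> resume MAIN at PC=1 (depth now 0)
Event 10 (EXEC): [MAIN] PC=1: INC 5 -> ACC=14
Event 11 (EXEC): [MAIN] PC=2: NOP
Event 12 (EXEC): [MAIN] PC=3: INC 1 -> ACC=15
Event 13 (EXEC): [MAIN] PC=4: NOP
Event 14 (EXEC): [MAIN] PC=5: HALT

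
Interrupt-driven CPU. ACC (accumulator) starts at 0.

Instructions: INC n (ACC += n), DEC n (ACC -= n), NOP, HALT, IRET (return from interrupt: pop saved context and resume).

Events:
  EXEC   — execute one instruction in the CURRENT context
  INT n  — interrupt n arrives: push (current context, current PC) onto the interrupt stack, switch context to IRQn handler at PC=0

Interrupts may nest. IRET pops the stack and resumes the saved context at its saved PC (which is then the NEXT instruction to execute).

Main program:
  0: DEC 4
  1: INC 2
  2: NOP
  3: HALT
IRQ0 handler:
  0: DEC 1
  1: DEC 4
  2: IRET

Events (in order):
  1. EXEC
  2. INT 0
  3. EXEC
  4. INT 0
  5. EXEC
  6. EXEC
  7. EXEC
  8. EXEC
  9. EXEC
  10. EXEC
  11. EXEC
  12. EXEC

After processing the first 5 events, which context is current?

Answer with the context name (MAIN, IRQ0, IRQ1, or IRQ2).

Answer: IRQ0

Derivation:
Event 1 (EXEC): [MAIN] PC=0: DEC 4 -> ACC=-4
Event 2 (INT 0): INT 0 arrives: push (MAIN, PC=1), enter IRQ0 at PC=0 (depth now 1)
Event 3 (EXEC): [IRQ0] PC=0: DEC 1 -> ACC=-5
Event 4 (INT 0): INT 0 arrives: push (IRQ0, PC=1), enter IRQ0 at PC=0 (depth now 2)
Event 5 (EXEC): [IRQ0] PC=0: DEC 1 -> ACC=-6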